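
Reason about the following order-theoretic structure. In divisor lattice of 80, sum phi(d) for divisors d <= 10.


Divisors of 80 up to 10: [1, 2, 4, 5, 8, 10]
phi values: [1, 1, 2, 4, 4, 4]
Sum = 16


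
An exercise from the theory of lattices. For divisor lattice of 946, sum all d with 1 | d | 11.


Interval [1,11] in divisors of 946: [1, 11]
Sum = 12


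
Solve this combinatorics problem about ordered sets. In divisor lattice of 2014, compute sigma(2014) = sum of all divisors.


sigma(n) = sum of divisors.
Divisors of 2014: [1, 2, 19, 38, 53, 106, 1007, 2014]
Sum = 3240


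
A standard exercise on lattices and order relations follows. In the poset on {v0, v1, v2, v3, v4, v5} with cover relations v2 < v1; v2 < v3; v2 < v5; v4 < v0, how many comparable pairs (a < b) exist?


A comparable pair {a,b} has a < b or b < a in the order.
Count unordered pairs where one element is strictly below the other.
Examples: {v0,v4}, {v1,v2}, {v2,v3}, {v2,v5}
Total comparable pairs: 4


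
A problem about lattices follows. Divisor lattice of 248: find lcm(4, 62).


In a divisor lattice, join = lcm (least common multiple).
gcd(4,62) = 2
lcm(4,62) = 4*62/gcd = 248/2 = 124


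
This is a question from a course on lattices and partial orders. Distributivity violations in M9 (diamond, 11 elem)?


Distributive law: a ^ (b v c) = (a ^ b) v (a ^ c).
Check all 11^3 = 1331 ordered triples (a,b,c).
  e.g. a=a1, b=a2, c=a3: lhs=a1 != rhs=0
  e.g. a=a1, b=a2, c=a4: lhs=a1 != rhs=0
Total violating triples: 504


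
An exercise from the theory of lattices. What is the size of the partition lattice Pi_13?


B(n) = number of set partitions of an n-element set.
B(n) satisfies the recurrence: B(n+1) = sum_k C(n,k)*B(k).
B(13) = 27644437


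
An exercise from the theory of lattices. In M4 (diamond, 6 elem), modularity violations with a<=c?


Modular law: if a <= c then a v (b ^ c) = (a v b) ^ c.
Check all triples (a,b,c) with a <= c among 6 elements.
This lattice is modular (diamonds M_m and their chain-products are modular).
Total violating triples: 0


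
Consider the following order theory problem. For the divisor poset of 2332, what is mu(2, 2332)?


In a divisor lattice, mu(a,b) = mu(b/a) where mu is the classical Mobius function.
b/a = 2332/2 = 1166
Prime factorization of 1166: primes [2, 11, 53]
1166 is squarefree with 3 prime factor(s), so mu(1166) = (-1)^3 = -1


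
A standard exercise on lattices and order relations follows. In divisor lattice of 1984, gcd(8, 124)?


Meet=gcd.
gcd(8,124)=4


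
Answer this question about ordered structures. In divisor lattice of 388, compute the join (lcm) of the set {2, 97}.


In a divisor lattice, join = lcm (least common multiple).
Compute lcm iteratively: start with first element, then lcm(current, next).
Elements: [2, 97]
lcm(2,97) = 194
Final lcm = 194


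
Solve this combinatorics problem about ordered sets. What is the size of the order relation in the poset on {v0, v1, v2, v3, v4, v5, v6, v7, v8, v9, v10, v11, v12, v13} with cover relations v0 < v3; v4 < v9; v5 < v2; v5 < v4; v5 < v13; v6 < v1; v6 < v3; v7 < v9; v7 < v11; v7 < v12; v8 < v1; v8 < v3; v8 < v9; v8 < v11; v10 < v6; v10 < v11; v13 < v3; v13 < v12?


The order relation is {(a,b) : a <= b}, reflexive so it includes (a,a).
Examples: (v0,v0), (v0,v3), (v1,v1), (v10,v1), (v10,v10), ...
Total ordered pairs: 37


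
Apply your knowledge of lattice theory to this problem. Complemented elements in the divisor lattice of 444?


An element a is complemented if some b has a meet b = bottom, a join b = top.
a is complemented iff gcd(a, n/a)=1, i.e. a is a unitary divisor of 444.
Complemented elements: 1, 3, 4, 12, 37, 111, ... (2 more)
Count: 8


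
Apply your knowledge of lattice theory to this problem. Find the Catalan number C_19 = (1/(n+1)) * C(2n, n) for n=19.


C(n) = C(2n, n) / (n+1).
C(38, 19) = 35345263800
C(19) = 35345263800 / 20 = 1767263190


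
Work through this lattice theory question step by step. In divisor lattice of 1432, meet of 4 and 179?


In a divisor lattice, meet = gcd (greatest common divisor).
By Euclidean algorithm or factoring: gcd(4,179) = 1


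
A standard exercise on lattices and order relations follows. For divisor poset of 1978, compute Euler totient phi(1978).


phi(n) = n * prod_{p|n} (1 - 1/p).
Prime divisors of 1978: [2, 23, 43]
phi(1978) = 1978 * (1 - 1/2) * (1 - 1/23) * (1 - 1/43)
phi(1978) = 924


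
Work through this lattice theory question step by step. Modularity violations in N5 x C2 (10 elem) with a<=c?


Modular law: if a <= c then a v (b ^ c) = (a v b) ^ c.
Check all triples (a,b,c) with a <= c among 10 elements.
  e.g. a=(a,0), b=(c,0), c=(b,0): lhs=(a,0) != rhs=(b,0)
  e.g. a=(a,0), b=(c,1), c=(b,0): lhs=(a,0) != rhs=(b,0)
Total violating triples: 6


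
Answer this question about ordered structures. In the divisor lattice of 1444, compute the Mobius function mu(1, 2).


In a divisor lattice, mu(a,b) = mu(b/a) where mu is the classical Mobius function.
b/a = 2/1 = 2
Prime factorization of 2: primes [2]
2 is squarefree with 1 prime factor(s), so mu(2) = (-1)^1 = -1


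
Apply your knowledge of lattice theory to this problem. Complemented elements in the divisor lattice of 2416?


An element a is complemented if some b has a meet b = bottom, a join b = top.
a is complemented iff gcd(a, n/a)=1, i.e. a is a unitary divisor of 2416.
Complemented elements: 1, 16, 151, 2416
Count: 4


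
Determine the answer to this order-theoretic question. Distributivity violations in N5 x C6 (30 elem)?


Distributive law: a ^ (b v c) = (a ^ b) v (a ^ c).
Check all 30^3 = 27000 ordered triples (a,b,c).
  e.g. a=(b,0), b=(a,0), c=(c,0): lhs=(b,0) != rhs=(a,0)
  e.g. a=(b,0), b=(a,0), c=(c,1): lhs=(b,0) != rhs=(a,0)
Total violating triples: 432


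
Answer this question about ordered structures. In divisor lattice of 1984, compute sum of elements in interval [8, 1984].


Interval [8,1984] in divisors of 1984: [8, 16, 32, 64, 248, 496, 992, 1984]
Sum = 3840


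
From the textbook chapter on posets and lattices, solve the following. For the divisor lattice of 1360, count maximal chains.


A maximal chain goes from the minimum element to a maximal element via cover relations.
Counting all min-to-max paths in the cover graph.
Total maximal chains: 30


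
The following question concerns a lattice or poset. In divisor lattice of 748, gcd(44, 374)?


Meet=gcd.
gcd(44,374)=22


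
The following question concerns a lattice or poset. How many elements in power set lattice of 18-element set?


Power set = 2^n.
2^18 = 262144


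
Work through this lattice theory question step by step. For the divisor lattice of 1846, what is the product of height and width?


Height = length of longest chain minus 1; width = size of largest antichain.
A maximum chain: 1 | 71 | 923 | 1846  (height 3).
A maximum antichain: {2, 13, 71}  (width 3).
Product = 3 * 3 = 9


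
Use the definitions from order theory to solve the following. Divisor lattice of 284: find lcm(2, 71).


In a divisor lattice, join = lcm (least common multiple).
gcd(2,71) = 1
lcm(2,71) = 2*71/gcd = 142/1 = 142


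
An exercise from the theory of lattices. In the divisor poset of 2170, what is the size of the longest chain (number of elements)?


A chain is a totally ordered subset; we count the number of elements in a maximum chain.
Compute, for each element x, the size of the longest chain ending at x:
  1: 1
  2: 2
  5: 2
  7: 2
  31: 2
  10: 3
  ...
A maximum chain: 1 < 2 < 10 < 70 < 2170
Number of elements in the longest chain: 5


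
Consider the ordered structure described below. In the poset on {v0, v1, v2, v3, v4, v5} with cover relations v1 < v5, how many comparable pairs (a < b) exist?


A comparable pair {a,b} has a < b or b < a in the order.
Count unordered pairs where one element is strictly below the other.
Examples: {v1,v5}
Total comparable pairs: 1


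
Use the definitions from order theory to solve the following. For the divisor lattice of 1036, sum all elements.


sigma(n) = sum of divisors.
Divisors of 1036: [1, 2, 4, 7, 14, 28, 37, 74, 148, 259, 518, 1036]
Sum = 2128


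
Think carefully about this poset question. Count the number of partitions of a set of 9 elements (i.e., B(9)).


B(n) = number of set partitions of an n-element set.
B(n) satisfies the recurrence: B(n+1) = sum_k C(n,k)*B(k).
B(9) = 21147


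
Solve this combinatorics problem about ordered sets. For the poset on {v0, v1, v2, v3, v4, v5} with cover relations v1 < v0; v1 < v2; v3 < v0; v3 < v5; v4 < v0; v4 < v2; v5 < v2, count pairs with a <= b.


The order relation is {(a,b) : a <= b}, reflexive so it includes (a,a).
Examples: (v0,v0), (v1,v0), (v1,v1), (v1,v2), (v2,v2), ...
Total ordered pairs: 14


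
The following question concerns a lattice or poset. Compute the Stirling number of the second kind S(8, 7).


S(n,k) = k*S(n-1,k) + S(n-1,k-1).
S(7,7) = 1, S(7,6) = 21
S(8,7) = 7*1 + 21 = 7 + 21
S(8,7) = 28


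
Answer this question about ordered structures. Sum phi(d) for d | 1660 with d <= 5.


Divisors of 1660 up to 5: [1, 2, 4, 5]
phi values: [1, 1, 2, 4]
Sum = 8


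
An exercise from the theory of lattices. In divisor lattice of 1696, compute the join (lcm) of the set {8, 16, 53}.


In a divisor lattice, join = lcm (least common multiple).
Compute lcm iteratively: start with first element, then lcm(current, next).
Elements: [8, 16, 53]
lcm(8,16) = 16
lcm(16,53) = 848
Final lcm = 848


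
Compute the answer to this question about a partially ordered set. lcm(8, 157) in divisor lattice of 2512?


Join=lcm.
gcd(8,157)=1
lcm=1256


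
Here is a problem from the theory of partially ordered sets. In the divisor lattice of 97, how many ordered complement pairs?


Complement pair (a,b): a meet b = bottom, a join b = top.
Here: gcd(a,b)=1 and lcm(a,b)=97, i.e. a*b=97 with a,b coprime.
Pairs found: (1,97), (97,1)
Total ordered pairs: 2


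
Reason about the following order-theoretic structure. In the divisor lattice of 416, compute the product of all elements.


Divisors of 416: [1, 2, 4, 8, 13, 16, 26, 32, 52, 104, 208, 416]
Product = n^(d(n)/2) = 416^(12/2)
Product = 5182746699759616


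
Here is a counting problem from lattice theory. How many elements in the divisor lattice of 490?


Divisors of 490: [1, 2, 5, 7, 10, 14, 35, 49, 70, 98, 245, 490]
Count: 12


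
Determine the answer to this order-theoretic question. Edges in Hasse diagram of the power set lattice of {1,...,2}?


A cover relation a -< b holds when a < b with no c strictly between.
Cover relations:
  {} -< {1}
  {} -< {2}
  {1} -< {1,2}
  {2} -< {1,2}
Total: 4


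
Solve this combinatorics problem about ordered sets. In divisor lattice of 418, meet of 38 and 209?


In a divisor lattice, meet = gcd (greatest common divisor).
By Euclidean algorithm or factoring: gcd(38,209) = 19


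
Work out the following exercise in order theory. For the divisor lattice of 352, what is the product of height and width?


Height = length of longest chain minus 1; width = size of largest antichain.
A maximum chain: 1 | 11 | 22 | 44 | 88 | 176 | 352  (height 6).
A maximum antichain: {2, 11}  (width 2).
Product = 6 * 2 = 12


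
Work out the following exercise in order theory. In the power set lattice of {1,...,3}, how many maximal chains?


A maximal chain goes from the minimum element to a maximal element via cover relations.
Counting all min-to-max paths in the cover graph.
Total maximal chains: 6


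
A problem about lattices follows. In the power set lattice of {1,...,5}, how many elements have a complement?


An element a is complemented if some b has a meet b = bottom, a join b = top.
every subset A has complement S\A, so all elements are complemented.
Complemented elements: {}, {1}, {2}, {3}, {4}, {5}, ... (26 more)
Count: 32


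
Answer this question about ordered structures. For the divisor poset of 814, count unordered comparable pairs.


A comparable pair {a,b} has a < b or b < a in the order.
Count unordered pairs where one element is strictly below the other.
Examples: {1,2}, {1,11}, {1,22}, {1,37}, ...
Total comparable pairs: 19


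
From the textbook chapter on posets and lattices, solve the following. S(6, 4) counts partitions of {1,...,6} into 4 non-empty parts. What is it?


S(n,k) = k*S(n-1,k) + S(n-1,k-1).
S(5,4) = 10, S(5,3) = 25
S(6,4) = 4*10 + 25 = 40 + 25
S(6,4) = 65


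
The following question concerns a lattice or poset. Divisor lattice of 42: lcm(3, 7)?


Join=lcm.
gcd(3,7)=1
lcm=21


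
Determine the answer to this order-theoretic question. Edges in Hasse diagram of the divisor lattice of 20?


A cover relation a -< b holds when a < b with no c strictly between.
Cover relations:
  1 -< 2
  1 -< 5
  2 -< 4
  2 -< 10
  4 -< 20
  5 -< 10
  10 -< 20
Total: 7


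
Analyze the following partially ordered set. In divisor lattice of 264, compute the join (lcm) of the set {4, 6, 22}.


In a divisor lattice, join = lcm (least common multiple).
Compute lcm iteratively: start with first element, then lcm(current, next).
Elements: [4, 6, 22]
lcm(4,6) = 12
lcm(12,22) = 132
Final lcm = 132


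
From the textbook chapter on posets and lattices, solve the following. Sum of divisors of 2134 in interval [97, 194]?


Interval [97,194] in divisors of 2134: [97, 194]
Sum = 291


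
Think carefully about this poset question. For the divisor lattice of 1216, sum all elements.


sigma(n) = sum of divisors.
Divisors of 1216: [1, 2, 4, 8, 16, 19, 32, 38, 64, 76, 152, 304, 608, 1216]
Sum = 2540


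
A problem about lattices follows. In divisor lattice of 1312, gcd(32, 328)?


Meet=gcd.
gcd(32,328)=8


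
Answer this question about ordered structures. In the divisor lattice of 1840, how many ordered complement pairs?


Complement pair (a,b): a meet b = bottom, a join b = top.
Here: gcd(a,b)=1 and lcm(a,b)=1840, i.e. a*b=1840 with a,b coprime.
Pairs found: (1,1840), (5,368), (16,115), (23,80), ... (4 more)
Total ordered pairs: 8


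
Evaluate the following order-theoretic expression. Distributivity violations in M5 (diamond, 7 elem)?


Distributive law: a ^ (b v c) = (a ^ b) v (a ^ c).
Check all 7^3 = 343 ordered triples (a,b,c).
  e.g. a=a1, b=a2, c=a3: lhs=a1 != rhs=0
  e.g. a=a1, b=a2, c=a4: lhs=a1 != rhs=0
Total violating triples: 60


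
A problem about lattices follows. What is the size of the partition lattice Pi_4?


B(n) = number of set partitions of an n-element set.
B(n) satisfies the recurrence: B(n+1) = sum_k C(n,k)*B(k).
B(4) = 15


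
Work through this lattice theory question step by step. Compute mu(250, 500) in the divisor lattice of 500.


In a divisor lattice, mu(a,b) = mu(b/a) where mu is the classical Mobius function.
b/a = 500/250 = 2
Prime factorization of 2: primes [2]
2 is squarefree with 1 prime factor(s), so mu(2) = (-1)^1 = -1


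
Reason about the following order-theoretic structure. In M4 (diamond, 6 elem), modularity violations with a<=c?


Modular law: if a <= c then a v (b ^ c) = (a v b) ^ c.
Check all triples (a,b,c) with a <= c among 6 elements.
This lattice is modular (diamonds M_m and their chain-products are modular).
Total violating triples: 0


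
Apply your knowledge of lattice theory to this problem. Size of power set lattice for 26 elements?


Power set = 2^n.
2^26 = 67108864


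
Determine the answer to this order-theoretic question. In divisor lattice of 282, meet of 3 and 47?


In a divisor lattice, meet = gcd (greatest common divisor).
By Euclidean algorithm or factoring: gcd(3,47) = 1


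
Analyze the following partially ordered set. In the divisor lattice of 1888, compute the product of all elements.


Divisors of 1888: [1, 2, 4, 8, 16, 32, 59, 118, 236, 472, 944, 1888]
Product = n^(d(n)/2) = 1888^(12/2)
Product = 45291003128980701184


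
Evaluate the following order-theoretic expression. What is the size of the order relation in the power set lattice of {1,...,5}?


The order relation is {(a,b) : a <= b}, reflexive so it includes (a,a).
Examples: ({},{}), ({},{1,2}), ({},{1,2,3}), ({},{1,2,3,4}), ({},{1,2,3,4,5}), ...
Total ordered pairs: 243


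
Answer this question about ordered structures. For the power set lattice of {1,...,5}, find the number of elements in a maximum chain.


A chain is a totally ordered subset; we count the number of elements in a maximum chain.
Compute, for each element x, the size of the longest chain ending at x:
  {}: 1
  {1}: 2
  {2}: 2
  {3}: 2
  {4}: 2
  {5}: 2
  ...
A maximum chain: {} < {1} < {1,2} < {1,2,3} < {1,2,3,4} < {1,2,3,4,5}
Number of elements in the longest chain: 6


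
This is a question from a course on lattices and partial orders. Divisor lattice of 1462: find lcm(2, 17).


In a divisor lattice, join = lcm (least common multiple).
gcd(2,17) = 1
lcm(2,17) = 2*17/gcd = 34/1 = 34


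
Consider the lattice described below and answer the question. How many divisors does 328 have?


Divisors of 328: [1, 2, 4, 8, 41, 82, 164, 328]
Count: 8


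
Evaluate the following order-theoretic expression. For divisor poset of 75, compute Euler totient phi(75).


phi(n) = n * prod_{p|n} (1 - 1/p).
Prime divisors of 75: [3, 5]
phi(75) = 75 * (1 - 1/3) * (1 - 1/5)
phi(75) = 40


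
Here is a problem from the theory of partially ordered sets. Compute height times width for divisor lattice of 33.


Height = length of longest chain minus 1; width = size of largest antichain.
A maximum chain: 1 | 11 | 33  (height 2).
A maximum antichain: {3, 11}  (width 2).
Product = 2 * 2 = 4


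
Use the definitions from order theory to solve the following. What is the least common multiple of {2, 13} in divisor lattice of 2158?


In a divisor lattice, join = lcm (least common multiple).
Compute lcm iteratively: start with first element, then lcm(current, next).
Elements: [2, 13]
lcm(2,13) = 26
Final lcm = 26


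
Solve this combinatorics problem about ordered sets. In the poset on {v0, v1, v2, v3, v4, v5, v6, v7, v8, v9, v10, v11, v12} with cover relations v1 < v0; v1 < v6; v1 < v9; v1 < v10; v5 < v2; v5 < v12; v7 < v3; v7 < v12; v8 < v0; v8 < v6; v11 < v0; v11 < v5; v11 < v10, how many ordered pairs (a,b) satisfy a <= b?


The order relation is {(a,b) : a <= b}, reflexive so it includes (a,a).
Examples: (v0,v0), (v1,v0), (v1,v1), (v1,v10), (v1,v6), ...
Total ordered pairs: 28


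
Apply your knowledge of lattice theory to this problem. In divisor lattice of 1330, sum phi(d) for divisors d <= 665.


Divisors of 1330 up to 665: [1, 2, 5, 7, 10, 14, 19, 35, 38, 70, 95, 133, 190, 266, 665]
phi values: [1, 1, 4, 6, 4, 6, 18, 24, 18, 24, 72, 108, 72, 108, 432]
Sum = 898


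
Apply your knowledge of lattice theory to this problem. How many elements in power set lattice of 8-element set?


Power set = 2^n.
2^8 = 256


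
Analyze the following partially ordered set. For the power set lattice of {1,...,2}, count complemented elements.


An element a is complemented if some b has a meet b = bottom, a join b = top.
every subset A has complement S\A, so all elements are complemented.
Complemented elements: {}, {1}, {2}, {1,2}
Count: 4


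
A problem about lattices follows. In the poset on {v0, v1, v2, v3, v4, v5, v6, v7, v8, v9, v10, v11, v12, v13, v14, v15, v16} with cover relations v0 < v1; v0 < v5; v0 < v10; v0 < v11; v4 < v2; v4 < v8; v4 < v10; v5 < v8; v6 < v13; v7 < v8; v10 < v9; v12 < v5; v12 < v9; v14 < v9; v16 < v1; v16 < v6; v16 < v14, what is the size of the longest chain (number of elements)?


A chain is a totally ordered subset; we count the number of elements in a maximum chain.
Compute, for each element x, the size of the longest chain ending at x:
  v0: 1
  v3: 1
  v4: 1
  v7: 1
  v12: 1
  v15: 1
  ...
A maximum chain: v0 < v5 < v8
Number of elements in the longest chain: 3


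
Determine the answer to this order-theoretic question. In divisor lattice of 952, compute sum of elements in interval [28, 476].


Interval [28,476] in divisors of 952: [28, 476]
Sum = 504


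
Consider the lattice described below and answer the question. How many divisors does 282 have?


Divisors of 282: [1, 2, 3, 6, 47, 94, 141, 282]
Count: 8


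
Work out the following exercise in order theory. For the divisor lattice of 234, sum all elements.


sigma(n) = sum of divisors.
Divisors of 234: [1, 2, 3, 6, 9, 13, 18, 26, 39, 78, 117, 234]
Sum = 546


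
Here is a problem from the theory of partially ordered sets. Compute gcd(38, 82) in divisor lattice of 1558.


In a divisor lattice, meet = gcd (greatest common divisor).
By Euclidean algorithm or factoring: gcd(38,82) = 2


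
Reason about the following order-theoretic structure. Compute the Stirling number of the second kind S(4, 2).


S(n,k) = k*S(n-1,k) + S(n-1,k-1).
S(3,2) = 3, S(3,1) = 1
S(4,2) = 2*3 + 1 = 6 + 1
S(4,2) = 7


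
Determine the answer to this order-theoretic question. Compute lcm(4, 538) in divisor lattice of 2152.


In a divisor lattice, join = lcm (least common multiple).
gcd(4,538) = 2
lcm(4,538) = 4*538/gcd = 2152/2 = 1076


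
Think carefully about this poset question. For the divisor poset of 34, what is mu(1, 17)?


In a divisor lattice, mu(a,b) = mu(b/a) where mu is the classical Mobius function.
b/a = 17/1 = 17
Prime factorization of 17: primes [17]
17 is squarefree with 1 prime factor(s), so mu(17) = (-1)^1 = -1


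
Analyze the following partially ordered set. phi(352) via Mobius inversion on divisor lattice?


phi(n) = n * prod_{p|n} (1 - 1/p).
Prime divisors of 352: [2, 11]
phi(352) = 352 * (1 - 1/2) * (1 - 1/11)
phi(352) = 160


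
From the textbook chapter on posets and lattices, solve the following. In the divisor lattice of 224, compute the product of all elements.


Divisors of 224: [1, 2, 4, 7, 8, 14, 16, 28, 32, 56, 112, 224]
Product = n^(d(n)/2) = 224^(12/2)
Product = 126324651851776


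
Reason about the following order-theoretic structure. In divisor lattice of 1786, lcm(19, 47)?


Join=lcm.
gcd(19,47)=1
lcm=893


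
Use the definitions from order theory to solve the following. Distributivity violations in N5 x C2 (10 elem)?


Distributive law: a ^ (b v c) = (a ^ b) v (a ^ c).
Check all 10^3 = 1000 ordered triples (a,b,c).
  e.g. a=(b,0), b=(a,0), c=(c,0): lhs=(b,0) != rhs=(a,0)
  e.g. a=(b,0), b=(a,0), c=(c,1): lhs=(b,0) != rhs=(a,0)
Total violating triples: 16


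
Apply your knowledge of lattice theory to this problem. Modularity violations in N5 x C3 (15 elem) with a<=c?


Modular law: if a <= c then a v (b ^ c) = (a v b) ^ c.
Check all triples (a,b,c) with a <= c among 15 elements.
  e.g. a=(a,0), b=(c,0), c=(b,0): lhs=(a,0) != rhs=(b,0)
  e.g. a=(a,0), b=(c,1), c=(b,0): lhs=(a,0) != rhs=(b,0)
Total violating triples: 18


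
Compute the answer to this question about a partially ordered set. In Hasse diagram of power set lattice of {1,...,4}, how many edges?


A cover relation a -< b holds when a < b with no c strictly between.
Cover relations:
  {} -< {1}
  {} -< {2}
  {} -< {3}
  {} -< {4}
  {1} -< {1,2}
  {1} -< {1,3}
  {1} -< {1,4}
  {2} -< {1,2}
  ...24 more
Total: 32


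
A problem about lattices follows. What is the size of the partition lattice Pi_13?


B(n) = number of set partitions of an n-element set.
B(n) satisfies the recurrence: B(n+1) = sum_k C(n,k)*B(k).
B(13) = 27644437


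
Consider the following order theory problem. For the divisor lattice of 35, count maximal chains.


A maximal chain goes from the minimum element to a maximal element via cover relations.
Counting all min-to-max paths in the cover graph.
Total maximal chains: 2


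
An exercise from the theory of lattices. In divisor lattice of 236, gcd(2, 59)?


Meet=gcd.
gcd(2,59)=1


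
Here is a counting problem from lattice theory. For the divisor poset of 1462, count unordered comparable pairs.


A comparable pair {a,b} has a < b or b < a in the order.
Count unordered pairs where one element is strictly below the other.
Examples: {1,2}, {1,17}, {1,34}, {1,43}, ...
Total comparable pairs: 19


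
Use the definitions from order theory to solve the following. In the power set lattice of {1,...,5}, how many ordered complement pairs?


Complement pair (a,b): a meet b = bottom, a join b = top.
Here: A intersect B = {} and A union B = {1,...,5}.
Pairs found: ({},{1,2,3,4,5}), ({1},{2,3,4,5}), ({2},{1,3,4,5}), ({3},{1,2,4,5}), ... (28 more)
Total ordered pairs: 32


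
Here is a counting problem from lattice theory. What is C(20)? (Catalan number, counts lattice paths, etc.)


C(n) = C(2n, n) / (n+1).
C(40, 20) = 137846528820
C(20) = 137846528820 / 21 = 6564120420


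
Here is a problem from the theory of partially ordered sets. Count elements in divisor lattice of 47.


Divisors of 47: [1, 47]
Count: 2


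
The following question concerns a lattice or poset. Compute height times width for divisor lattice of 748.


Height = length of longest chain minus 1; width = size of largest antichain.
A maximum chain: 1 | 17 | 187 | 374 | 748  (height 4).
A maximum antichain: {4, 22, 34, 187}  (width 4).
Product = 4 * 4 = 16


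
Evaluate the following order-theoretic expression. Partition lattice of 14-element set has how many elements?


B(n) = number of set partitions of an n-element set.
B(n) satisfies the recurrence: B(n+1) = sum_k C(n,k)*B(k).
B(14) = 190899322


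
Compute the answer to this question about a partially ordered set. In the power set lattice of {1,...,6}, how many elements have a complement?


An element a is complemented if some b has a meet b = bottom, a join b = top.
every subset A has complement S\A, so all elements are complemented.
Complemented elements: {}, {1}, {2}, {3}, {4}, {5}, ... (58 more)
Count: 64


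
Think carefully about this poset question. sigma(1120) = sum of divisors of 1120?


sigma(n) = sum of divisors.
Divisors of 1120: [1, 2, 4, 5, 7, 8, 10, 14, 16, 20, 28, 32, 35, 40, 56, 70, 80, 112, 140, 160, 224, 280, 560, 1120]
Sum = 3024


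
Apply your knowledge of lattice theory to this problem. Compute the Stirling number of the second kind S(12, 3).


S(n,k) = k*S(n-1,k) + S(n-1,k-1).
S(11,3) = 28501, S(11,2) = 1023
S(12,3) = 3*28501 + 1023 = 85503 + 1023
S(12,3) = 86526


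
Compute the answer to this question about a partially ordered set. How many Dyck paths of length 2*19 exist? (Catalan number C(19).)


C(n) = C(2n, n) / (n+1).
C(38, 19) = 35345263800
C(19) = 35345263800 / 20 = 1767263190


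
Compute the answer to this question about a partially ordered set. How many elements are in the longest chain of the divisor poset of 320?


A chain is a totally ordered subset; we count the number of elements in a maximum chain.
Compute, for each element x, the size of the longest chain ending at x:
  1: 1
  2: 2
  5: 2
  4: 3
  8: 4
  10: 3
  ...
A maximum chain: 1 < 2 < 4 < 8 < 16 < 32 < 64 < 320
Number of elements in the longest chain: 8


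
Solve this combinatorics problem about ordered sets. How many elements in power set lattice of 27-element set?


Power set = 2^n.
2^27 = 134217728


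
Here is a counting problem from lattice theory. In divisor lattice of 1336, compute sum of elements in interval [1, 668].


Interval [1,668] in divisors of 1336: [1, 2, 4, 167, 334, 668]
Sum = 1176


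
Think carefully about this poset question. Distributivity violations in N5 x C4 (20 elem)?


Distributive law: a ^ (b v c) = (a ^ b) v (a ^ c).
Check all 20^3 = 8000 ordered triples (a,b,c).
  e.g. a=(b,0), b=(a,0), c=(c,0): lhs=(b,0) != rhs=(a,0)
  e.g. a=(b,0), b=(a,0), c=(c,1): lhs=(b,0) != rhs=(a,0)
Total violating triples: 128


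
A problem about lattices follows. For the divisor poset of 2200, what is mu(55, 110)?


In a divisor lattice, mu(a,b) = mu(b/a) where mu is the classical Mobius function.
b/a = 110/55 = 2
Prime factorization of 2: primes [2]
2 is squarefree with 1 prime factor(s), so mu(2) = (-1)^1 = -1


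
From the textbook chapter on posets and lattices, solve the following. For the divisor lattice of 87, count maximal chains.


A maximal chain goes from the minimum element to a maximal element via cover relations.
Counting all min-to-max paths in the cover graph.
Total maximal chains: 2


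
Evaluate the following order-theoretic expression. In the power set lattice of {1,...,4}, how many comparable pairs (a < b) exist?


A comparable pair {a,b} has a < b or b < a in the order.
Count unordered pairs where one element is strictly below the other.
Examples: {{},{1}}, {{},{2}}, {{},{3}}, {{},{4}}, ...
Total comparable pairs: 65


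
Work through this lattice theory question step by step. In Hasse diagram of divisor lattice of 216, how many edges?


A cover relation a -< b holds when a < b with no c strictly between.
Cover relations:
  1 -< 2
  1 -< 3
  2 -< 4
  2 -< 6
  3 -< 6
  3 -< 9
  4 -< 8
  4 -< 12
  ...16 more
Total: 24


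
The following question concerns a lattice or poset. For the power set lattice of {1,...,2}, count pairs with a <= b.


The order relation is {(a,b) : a <= b}, reflexive so it includes (a,a).
Examples: ({},{}), ({},{1,2}), ({},{1}), ({},{2}), ({1,2},{1,2}), ...
Total ordered pairs: 9


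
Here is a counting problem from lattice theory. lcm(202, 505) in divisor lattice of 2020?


Join=lcm.
gcd(202,505)=101
lcm=1010


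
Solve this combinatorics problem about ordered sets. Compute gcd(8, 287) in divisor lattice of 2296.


In a divisor lattice, meet = gcd (greatest common divisor).
By Euclidean algorithm or factoring: gcd(8,287) = 1


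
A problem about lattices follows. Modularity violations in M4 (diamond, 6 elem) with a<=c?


Modular law: if a <= c then a v (b ^ c) = (a v b) ^ c.
Check all triples (a,b,c) with a <= c among 6 elements.
This lattice is modular (diamonds M_m and their chain-products are modular).
Total violating triples: 0


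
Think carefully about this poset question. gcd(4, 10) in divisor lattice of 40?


Meet=gcd.
gcd(4,10)=2


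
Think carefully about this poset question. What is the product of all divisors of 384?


Divisors of 384: [1, 2, 3, 4, 6, 8, 12, 16, 24, 32, 48, 64, 96, 128, 192, 384]
Product = n^(d(n)/2) = 384^(16/2)
Product = 472769874482845188096


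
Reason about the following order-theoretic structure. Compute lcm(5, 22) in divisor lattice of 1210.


In a divisor lattice, join = lcm (least common multiple).
gcd(5,22) = 1
lcm(5,22) = 5*22/gcd = 110/1 = 110


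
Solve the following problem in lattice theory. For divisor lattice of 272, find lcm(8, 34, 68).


In a divisor lattice, join = lcm (least common multiple).
Compute lcm iteratively: start with first element, then lcm(current, next).
Elements: [8, 34, 68]
lcm(8,34) = 136
lcm(136,68) = 136
Final lcm = 136


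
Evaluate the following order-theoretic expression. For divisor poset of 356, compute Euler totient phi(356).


phi(n) = n * prod_{p|n} (1 - 1/p).
Prime divisors of 356: [2, 89]
phi(356) = 356 * (1 - 1/2) * (1 - 1/89)
phi(356) = 176


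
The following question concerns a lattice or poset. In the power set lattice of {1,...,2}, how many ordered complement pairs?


Complement pair (a,b): a meet b = bottom, a join b = top.
Here: A intersect B = {} and A union B = {1,...,2}.
Pairs found: ({},{1,2}), ({1},{2}), ({2},{1}), ({1,2},{})
Total ordered pairs: 4


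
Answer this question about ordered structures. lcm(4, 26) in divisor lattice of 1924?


Join=lcm.
gcd(4,26)=2
lcm=52


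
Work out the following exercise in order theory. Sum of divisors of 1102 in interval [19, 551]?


Interval [19,551] in divisors of 1102: [19, 551]
Sum = 570


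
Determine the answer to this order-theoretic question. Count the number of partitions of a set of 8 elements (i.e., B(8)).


B(n) = number of set partitions of an n-element set.
B(n) satisfies the recurrence: B(n+1) = sum_k C(n,k)*B(k).
B(8) = 4140


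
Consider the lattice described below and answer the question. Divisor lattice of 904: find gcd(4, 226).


In a divisor lattice, meet = gcd (greatest common divisor).
By Euclidean algorithm or factoring: gcd(4,226) = 2


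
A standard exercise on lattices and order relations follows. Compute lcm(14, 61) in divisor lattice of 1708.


In a divisor lattice, join = lcm (least common multiple).
gcd(14,61) = 1
lcm(14,61) = 14*61/gcd = 854/1 = 854


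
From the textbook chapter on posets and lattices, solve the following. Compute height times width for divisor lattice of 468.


Height = length of longest chain minus 1; width = size of largest antichain.
A maximum chain: 1 | 13 | 39 | 117 | 234 | 468  (height 5).
A maximum antichain: {4, 6, 9, 26, 39}  (width 5).
Product = 5 * 5 = 25


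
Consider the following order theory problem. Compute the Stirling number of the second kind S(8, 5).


S(n,k) = k*S(n-1,k) + S(n-1,k-1).
S(7,5) = 140, S(7,4) = 350
S(8,5) = 5*140 + 350 = 700 + 350
S(8,5) = 1050


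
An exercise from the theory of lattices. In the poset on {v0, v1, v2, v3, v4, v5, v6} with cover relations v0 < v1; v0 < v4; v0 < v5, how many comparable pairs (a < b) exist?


A comparable pair {a,b} has a < b or b < a in the order.
Count unordered pairs where one element is strictly below the other.
Examples: {v0,v1}, {v0,v4}, {v0,v5}
Total comparable pairs: 3


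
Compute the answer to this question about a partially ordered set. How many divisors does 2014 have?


Divisors of 2014: [1, 2, 19, 38, 53, 106, 1007, 2014]
Count: 8


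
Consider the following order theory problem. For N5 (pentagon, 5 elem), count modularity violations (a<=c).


Modular law: if a <= c then a v (b ^ c) = (a v b) ^ c.
Check all triples (a,b,c) with a <= c among 5 elements.
  e.g. a=a, b=c, c=b: lhs=a != rhs=b
Total violating triples: 1


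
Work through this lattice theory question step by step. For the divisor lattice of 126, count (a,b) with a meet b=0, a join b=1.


Complement pair (a,b): a meet b = bottom, a join b = top.
Here: gcd(a,b)=1 and lcm(a,b)=126, i.e. a*b=126 with a,b coprime.
Pairs found: (1,126), (2,63), (7,18), (9,14), ... (4 more)
Total ordered pairs: 8


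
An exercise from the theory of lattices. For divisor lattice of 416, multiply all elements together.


Divisors of 416: [1, 2, 4, 8, 13, 16, 26, 32, 52, 104, 208, 416]
Product = n^(d(n)/2) = 416^(12/2)
Product = 5182746699759616


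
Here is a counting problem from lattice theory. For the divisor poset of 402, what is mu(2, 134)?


In a divisor lattice, mu(a,b) = mu(b/a) where mu is the classical Mobius function.
b/a = 134/2 = 67
Prime factorization of 67: primes [67]
67 is squarefree with 1 prime factor(s), so mu(67) = (-1)^1 = -1


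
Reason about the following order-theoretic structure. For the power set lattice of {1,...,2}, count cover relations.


A cover relation a -< b holds when a < b with no c strictly between.
Cover relations:
  {} -< {1}
  {} -< {2}
  {1} -< {1,2}
  {2} -< {1,2}
Total: 4


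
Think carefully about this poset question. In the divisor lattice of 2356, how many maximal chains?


A maximal chain goes from the minimum element to a maximal element via cover relations.
Counting all min-to-max paths in the cover graph.
Total maximal chains: 12


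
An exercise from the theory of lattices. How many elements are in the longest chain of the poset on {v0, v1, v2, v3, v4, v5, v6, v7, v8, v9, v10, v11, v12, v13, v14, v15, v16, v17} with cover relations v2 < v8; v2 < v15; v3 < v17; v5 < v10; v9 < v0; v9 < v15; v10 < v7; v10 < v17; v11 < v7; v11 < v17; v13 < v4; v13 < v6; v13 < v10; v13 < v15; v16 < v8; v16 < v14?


A chain is a totally ordered subset; we count the number of elements in a maximum chain.
Compute, for each element x, the size of the longest chain ending at x:
  v1: 1
  v2: 1
  v3: 1
  v5: 1
  v9: 1
  v11: 1
  ...
A maximum chain: v5 < v10 < v7
Number of elements in the longest chain: 3


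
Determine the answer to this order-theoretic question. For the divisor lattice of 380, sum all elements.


sigma(n) = sum of divisors.
Divisors of 380: [1, 2, 4, 5, 10, 19, 20, 38, 76, 95, 190, 380]
Sum = 840


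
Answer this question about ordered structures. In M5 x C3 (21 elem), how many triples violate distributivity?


Distributive law: a ^ (b v c) = (a ^ b) v (a ^ c).
Check all 21^3 = 9261 ordered triples (a,b,c).
  e.g. a=(a1,0), b=(a2,0), c=(a3,0): lhs=(a1,0) != rhs=(0,0)
  e.g. a=(a1,0), b=(a2,0), c=(a3,1): lhs=(a1,0) != rhs=(0,0)
Total violating triples: 1620


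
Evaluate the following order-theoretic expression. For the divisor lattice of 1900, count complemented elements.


An element a is complemented if some b has a meet b = bottom, a join b = top.
a is complemented iff gcd(a, n/a)=1, i.e. a is a unitary divisor of 1900.
Complemented elements: 1, 4, 19, 25, 76, 100, ... (2 more)
Count: 8


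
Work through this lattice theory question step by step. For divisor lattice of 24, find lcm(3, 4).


In a divisor lattice, join = lcm (least common multiple).
Compute lcm iteratively: start with first element, then lcm(current, next).
Elements: [3, 4]
lcm(3,4) = 12
Final lcm = 12


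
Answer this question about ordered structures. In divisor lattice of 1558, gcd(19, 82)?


Meet=gcd.
gcd(19,82)=1


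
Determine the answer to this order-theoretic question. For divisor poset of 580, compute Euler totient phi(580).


phi(n) = n * prod_{p|n} (1 - 1/p).
Prime divisors of 580: [2, 5, 29]
phi(580) = 580 * (1 - 1/2) * (1 - 1/5) * (1 - 1/29)
phi(580) = 224


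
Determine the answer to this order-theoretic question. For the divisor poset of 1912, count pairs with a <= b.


The order relation is {(a,b) : a <= b}, reflexive so it includes (a,a).
Examples: (1,1), (1,1912), (1,2), (1,239), (1,4), ...
Total ordered pairs: 30


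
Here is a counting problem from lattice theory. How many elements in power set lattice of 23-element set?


Power set = 2^n.
2^23 = 8388608


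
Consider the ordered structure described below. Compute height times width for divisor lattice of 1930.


Height = length of longest chain minus 1; width = size of largest antichain.
A maximum chain: 1 | 193 | 965 | 1930  (height 3).
A maximum antichain: {2, 5, 193}  (width 3).
Product = 3 * 3 = 9


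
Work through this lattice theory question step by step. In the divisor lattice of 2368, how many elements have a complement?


An element a is complemented if some b has a meet b = bottom, a join b = top.
a is complemented iff gcd(a, n/a)=1, i.e. a is a unitary divisor of 2368.
Complemented elements: 1, 37, 64, 2368
Count: 4


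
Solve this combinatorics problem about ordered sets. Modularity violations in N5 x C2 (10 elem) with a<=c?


Modular law: if a <= c then a v (b ^ c) = (a v b) ^ c.
Check all triples (a,b,c) with a <= c among 10 elements.
  e.g. a=(a,0), b=(c,0), c=(b,0): lhs=(a,0) != rhs=(b,0)
  e.g. a=(a,0), b=(c,1), c=(b,0): lhs=(a,0) != rhs=(b,0)
Total violating triples: 6


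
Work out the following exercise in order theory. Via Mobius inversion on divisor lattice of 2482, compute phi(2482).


phi(n) = n * prod_{p|n} (1 - 1/p).
Prime divisors of 2482: [2, 17, 73]
phi(2482) = 2482 * (1 - 1/2) * (1 - 1/17) * (1 - 1/73)
phi(2482) = 1152


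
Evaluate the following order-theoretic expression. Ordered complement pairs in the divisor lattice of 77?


Complement pair (a,b): a meet b = bottom, a join b = top.
Here: gcd(a,b)=1 and lcm(a,b)=77, i.e. a*b=77 with a,b coprime.
Pairs found: (1,77), (7,11), (11,7), (77,1)
Total ordered pairs: 4


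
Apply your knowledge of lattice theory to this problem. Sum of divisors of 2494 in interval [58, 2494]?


Interval [58,2494] in divisors of 2494: [58, 2494]
Sum = 2552


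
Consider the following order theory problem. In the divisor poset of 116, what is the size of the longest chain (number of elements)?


A chain is a totally ordered subset; we count the number of elements in a maximum chain.
Compute, for each element x, the size of the longest chain ending at x:
  1: 1
  2: 2
  29: 2
  4: 3
  58: 3
  116: 4
A maximum chain: 1 < 2 < 4 < 116
Number of elements in the longest chain: 4
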